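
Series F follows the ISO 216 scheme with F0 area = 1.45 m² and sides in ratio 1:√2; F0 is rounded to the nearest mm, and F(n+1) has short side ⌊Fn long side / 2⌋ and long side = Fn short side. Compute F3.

Let F0's short side be w mm. w · w√2 = 1.45 m² = 1,450,000 mm², so w ≈ 1012.6 mm and w√2 ≈ 1432.0 mm → F0 = 1013 × 1432 mm.
F1: ⌊1432/2⌋ × 1013 = 716 × 1013 mm
F2: ⌊1013/2⌋ × 716 = 506 × 716 mm
F3: ⌊716/2⌋ × 506 = 358 × 506 mm

358 × 506 mm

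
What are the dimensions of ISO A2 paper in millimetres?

A0 = 841 × 1189 mm (A0 has area 1 m², aspect 1:√2).
A1: ⌊1189/2⌋ × 841 = 594 × 841 mm
A2: ⌊841/2⌋ × 594 = 420 × 594 mm

420 × 594 mm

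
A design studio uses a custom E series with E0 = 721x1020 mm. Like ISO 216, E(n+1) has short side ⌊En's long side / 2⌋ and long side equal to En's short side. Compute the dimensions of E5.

127 × 180 mm

E1: ⌊1020/2⌋ × 721 = 510 × 721 mm
E2: ⌊721/2⌋ × 510 = 360 × 510 mm
E3: ⌊510/2⌋ × 360 = 255 × 360 mm
E4: ⌊360/2⌋ × 255 = 180 × 255 mm
E5: ⌊255/2⌋ × 180 = 127 × 180 mm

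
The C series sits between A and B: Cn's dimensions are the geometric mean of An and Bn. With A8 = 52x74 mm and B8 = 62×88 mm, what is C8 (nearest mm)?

57 × 81 mm

Short side: √(52 · 62) = √3224 ≈ 56.8 → 57 mm
Long side: √(74 · 88) = √6512 ≈ 80.7 → 81 mm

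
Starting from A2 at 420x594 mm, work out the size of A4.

A3: ⌊594/2⌋ × 420 = 297 × 420 mm
A4: ⌊420/2⌋ × 297 = 210 × 297 mm

210 × 297 mm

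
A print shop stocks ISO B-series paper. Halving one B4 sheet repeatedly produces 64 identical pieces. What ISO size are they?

64 = 2^6, so 6 halving steps.
B4 → B5 → … → B10 after 6 steps.

B10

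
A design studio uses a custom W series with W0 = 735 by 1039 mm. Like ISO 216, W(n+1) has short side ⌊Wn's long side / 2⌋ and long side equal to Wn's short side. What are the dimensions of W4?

W1: ⌊1039/2⌋ × 735 = 519 × 735 mm
W2: ⌊735/2⌋ × 519 = 367 × 519 mm
W3: ⌊519/2⌋ × 367 = 259 × 367 mm
W4: ⌊367/2⌋ × 259 = 183 × 259 mm

183 × 259 mm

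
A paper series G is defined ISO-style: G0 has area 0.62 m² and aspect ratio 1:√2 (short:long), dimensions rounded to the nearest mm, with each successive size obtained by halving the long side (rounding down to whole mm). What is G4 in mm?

165 × 234 mm

Let G0's short side be w mm. w · w√2 = 0.62 m² = 620,000 mm², so w ≈ 662.1 mm and w√2 ≈ 936.4 mm → G0 = 662 × 936 mm.
G1: ⌊936/2⌋ × 662 = 468 × 662 mm
G2: ⌊662/2⌋ × 468 = 331 × 468 mm
G3: ⌊468/2⌋ × 331 = 234 × 331 mm
G4: ⌊331/2⌋ × 234 = 165 × 234 mm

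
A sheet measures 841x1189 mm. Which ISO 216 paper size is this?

A0 (841 × 1189 mm)

Aspect ratio 1189/841 ≈ 1.414 — close to the ISO √2 ≈ 1.414.
In the A-series (A0 area = 1 m²): A0 = 841 × 1189 mm.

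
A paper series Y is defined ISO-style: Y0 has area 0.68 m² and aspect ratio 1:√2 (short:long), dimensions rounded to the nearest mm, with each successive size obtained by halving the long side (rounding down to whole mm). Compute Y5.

122 × 173 mm

Let Y0's short side be w mm. w · w√2 = 0.68 m² = 680,000 mm², so w ≈ 693.4 mm and w√2 ≈ 980.6 mm → Y0 = 693 × 981 mm.
Y1: ⌊981/2⌋ × 693 = 490 × 693 mm
Y2: ⌊693/2⌋ × 490 = 346 × 490 mm
Y3: ⌊490/2⌋ × 346 = 245 × 346 mm
Y4: ⌊346/2⌋ × 245 = 173 × 245 mm
Y5: ⌊245/2⌋ × 173 = 122 × 173 mm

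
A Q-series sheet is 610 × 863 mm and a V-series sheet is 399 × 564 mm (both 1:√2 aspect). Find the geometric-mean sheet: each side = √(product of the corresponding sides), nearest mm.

Short side: √(610 · 399) = √243390 ≈ 493.3 → 493 mm
Long side: √(863 · 564) = √486732 ≈ 697.7 → 698 mm

493 × 698 mm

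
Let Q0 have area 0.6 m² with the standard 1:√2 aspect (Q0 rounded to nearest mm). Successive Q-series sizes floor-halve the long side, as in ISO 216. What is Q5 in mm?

Let Q0's short side be w mm. w · w√2 = 0.6 m² = 600,000 mm², so w ≈ 651.4 mm and w√2 ≈ 921.2 mm → Q0 = 651 × 921 mm.
Q1: ⌊921/2⌋ × 651 = 460 × 651 mm
Q2: ⌊651/2⌋ × 460 = 325 × 460 mm
Q3: ⌊460/2⌋ × 325 = 230 × 325 mm
Q4: ⌊325/2⌋ × 230 = 162 × 230 mm
Q5: ⌊230/2⌋ × 162 = 115 × 162 mm

115 × 162 mm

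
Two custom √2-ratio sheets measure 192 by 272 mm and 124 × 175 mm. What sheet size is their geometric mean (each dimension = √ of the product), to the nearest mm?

154 × 218 mm

Short side: √(192 · 124) = √23808 ≈ 154.3 → 154 mm
Long side: √(272 · 175) = √47600 ≈ 218.2 → 218 mm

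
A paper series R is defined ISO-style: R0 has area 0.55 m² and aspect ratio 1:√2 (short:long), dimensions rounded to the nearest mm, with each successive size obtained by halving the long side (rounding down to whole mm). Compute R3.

220 × 312 mm

Let R0's short side be w mm. w · w√2 = 0.55 m² = 550,000 mm², so w ≈ 623.6 mm and w√2 ≈ 881.9 mm → R0 = 624 × 882 mm.
R1: ⌊882/2⌋ × 624 = 441 × 624 mm
R2: ⌊624/2⌋ × 441 = 312 × 441 mm
R3: ⌊441/2⌋ × 312 = 220 × 312 mm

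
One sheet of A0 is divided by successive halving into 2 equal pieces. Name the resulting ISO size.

2 = 2^1, so 1 halving step.
A0 → A1 → … → A1 after 1 step.

A1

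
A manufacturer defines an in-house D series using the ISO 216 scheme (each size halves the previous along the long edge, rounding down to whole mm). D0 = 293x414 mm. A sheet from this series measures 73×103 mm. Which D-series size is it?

D4

D0: 293 × 414 mm
D1: 207 × 293 mm
D2: 146 × 207 mm
D3: 103 × 146 mm
D4: 73 × 103 mm
D5: 51 × 73 mm
→ matches D4.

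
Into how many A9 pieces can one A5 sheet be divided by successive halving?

Each ISO step halves the sheet: 1 × A5 → 2 × A6 → 4 × A7 → 8 × A8 → …
From A5 to A9 is 4 halving steps: 2^4 = 16.

16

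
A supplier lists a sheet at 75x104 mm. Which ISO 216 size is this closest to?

Aspect ratio 104/75 ≈ 1.387 (ISO target is √2 ≈ 1.414).
In the A-series (A0 area = 1 m²): A7 = 74 × 105 mm.
Off by 2 mm total — nearest standard size.

A7 (74 × 105 mm)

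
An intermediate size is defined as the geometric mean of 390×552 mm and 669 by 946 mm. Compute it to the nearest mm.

Short side: √(390 · 669) = √260910 ≈ 510.8 → 511 mm
Long side: √(552 · 946) = √522192 ≈ 722.6 → 723 mm

511 × 723 mm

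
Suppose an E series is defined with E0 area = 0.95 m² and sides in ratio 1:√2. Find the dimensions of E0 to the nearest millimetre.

820 × 1159 mm

Let the short side be w mm. Then w · w√2 = 0.95 m² = 950,000 mm².
w² = 950,000/√2, so w ≈ 819.6 mm; long side = w√2 ≈ 1159.1 mm.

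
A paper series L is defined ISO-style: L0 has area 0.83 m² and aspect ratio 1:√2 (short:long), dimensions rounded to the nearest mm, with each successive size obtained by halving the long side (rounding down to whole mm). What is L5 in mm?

135 × 191 mm

Let L0's short side be w mm. w · w√2 = 0.83 m² = 830,000 mm², so w ≈ 766.1 mm and w√2 ≈ 1083.4 mm → L0 = 766 × 1083 mm.
L1: ⌊1083/2⌋ × 766 = 541 × 766 mm
L2: ⌊766/2⌋ × 541 = 383 × 541 mm
L3: ⌊541/2⌋ × 383 = 270 × 383 mm
L4: ⌊383/2⌋ × 270 = 191 × 270 mm
L5: ⌊270/2⌋ × 191 = 135 × 191 mm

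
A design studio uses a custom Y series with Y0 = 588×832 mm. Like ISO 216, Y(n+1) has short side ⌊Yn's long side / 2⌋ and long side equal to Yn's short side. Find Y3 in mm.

Y1: ⌊832/2⌋ × 588 = 416 × 588 mm
Y2: ⌊588/2⌋ × 416 = 294 × 416 mm
Y3: ⌊416/2⌋ × 294 = 208 × 294 mm

208 × 294 mm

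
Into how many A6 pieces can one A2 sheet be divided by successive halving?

A2 = 420 × 594 mm; A6 = 105 × 148 mm.
Each halving step doubles the count; 4 steps from A2 to A6.
2^4 = 16.

16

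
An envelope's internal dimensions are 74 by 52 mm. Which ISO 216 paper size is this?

Aspect ratio 74/52 ≈ 1.423 — close to the ISO √2 ≈ 1.414.
In the A-series (A0 area = 1 m²): A8 = 52 × 74 mm.

A8 (52 × 74 mm)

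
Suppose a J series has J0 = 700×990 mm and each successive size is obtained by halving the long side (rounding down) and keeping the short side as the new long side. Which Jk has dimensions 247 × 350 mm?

J3

J0: 700 × 990 mm
J1: 495 × 700 mm
J2: 350 × 495 mm
J3: 247 × 350 mm
J4: 175 × 247 mm
→ matches J3.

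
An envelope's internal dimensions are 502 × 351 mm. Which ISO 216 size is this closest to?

B3 (353 × 500 mm)

Aspect ratio 502/351 ≈ 1.430 (ISO target is √2 ≈ 1.414).
In the B-series (B0 = 1000 × 1414 mm): B3 = 353 × 500 mm.
Off by 4 mm total — nearest standard size.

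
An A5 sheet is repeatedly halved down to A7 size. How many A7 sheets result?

4

A5 = 148 × 210 mm; A7 = 74 × 105 mm.
Each halving step doubles the count; 2 steps from A5 to A7.
2^2 = 4.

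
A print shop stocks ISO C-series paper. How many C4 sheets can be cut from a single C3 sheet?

Each ISO step halves the sheet: 1 × C3 → 2 × C4
From C3 to C4 is 1 halving step: 2^1 = 2.

2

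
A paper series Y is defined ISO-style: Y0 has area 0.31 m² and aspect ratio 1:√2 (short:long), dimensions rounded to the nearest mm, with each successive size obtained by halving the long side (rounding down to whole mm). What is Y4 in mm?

Let Y0's short side be w mm. w · w√2 = 0.31 m² = 310,000 mm², so w ≈ 468.2 mm and w√2 ≈ 662.1 mm → Y0 = 468 × 662 mm.
Y1: ⌊662/2⌋ × 468 = 331 × 468 mm
Y2: ⌊468/2⌋ × 331 = 234 × 331 mm
Y3: ⌊331/2⌋ × 234 = 165 × 234 mm
Y4: ⌊234/2⌋ × 165 = 117 × 165 mm

117 × 165 mm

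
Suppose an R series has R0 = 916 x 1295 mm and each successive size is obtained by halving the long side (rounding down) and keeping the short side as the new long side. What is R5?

R1: ⌊1295/2⌋ × 916 = 647 × 916 mm
R2: ⌊916/2⌋ × 647 = 458 × 647 mm
R3: ⌊647/2⌋ × 458 = 323 × 458 mm
R4: ⌊458/2⌋ × 323 = 229 × 323 mm
R5: ⌊323/2⌋ × 229 = 161 × 229 mm

161 × 229 mm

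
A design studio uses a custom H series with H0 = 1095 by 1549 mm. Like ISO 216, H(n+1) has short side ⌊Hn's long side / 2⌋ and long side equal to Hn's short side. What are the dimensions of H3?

H1: ⌊1549/2⌋ × 1095 = 774 × 1095 mm
H2: ⌊1095/2⌋ × 774 = 547 × 774 mm
H3: ⌊774/2⌋ × 547 = 387 × 547 mm

387 × 547 mm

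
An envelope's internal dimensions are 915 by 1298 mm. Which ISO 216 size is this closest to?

Aspect ratio 1298/915 ≈ 1.419 — close to the ISO √2 ≈ 1.414.
In the C-series (envelope sizes, between A and B): C0 = 917 × 1297 mm.
Off by 3 mm total — nearest standard size.

C0 (917 × 1297 mm)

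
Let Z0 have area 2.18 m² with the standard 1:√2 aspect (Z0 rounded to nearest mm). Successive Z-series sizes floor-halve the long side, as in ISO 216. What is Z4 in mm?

Let Z0's short side be w mm. w · w√2 = 2.18 m² = 2,180,000 mm², so w ≈ 1241.6 mm and w√2 ≈ 1755.8 mm → Z0 = 1242 × 1756 mm.
Z1: ⌊1756/2⌋ × 1242 = 878 × 1242 mm
Z2: ⌊1242/2⌋ × 878 = 621 × 878 mm
Z3: ⌊878/2⌋ × 621 = 439 × 621 mm
Z4: ⌊621/2⌋ × 439 = 310 × 439 mm

310 × 439 mm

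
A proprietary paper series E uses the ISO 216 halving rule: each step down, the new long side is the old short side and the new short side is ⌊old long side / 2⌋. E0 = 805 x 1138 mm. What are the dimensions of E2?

402 × 569 mm

E1: ⌊1138/2⌋ × 805 = 569 × 805 mm
E2: ⌊805/2⌋ × 569 = 402 × 569 mm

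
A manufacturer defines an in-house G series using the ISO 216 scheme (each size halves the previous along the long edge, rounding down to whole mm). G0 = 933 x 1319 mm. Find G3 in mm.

G1: ⌊1319/2⌋ × 933 = 659 × 933 mm
G2: ⌊933/2⌋ × 659 = 466 × 659 mm
G3: ⌊659/2⌋ × 466 = 329 × 466 mm

329 × 466 mm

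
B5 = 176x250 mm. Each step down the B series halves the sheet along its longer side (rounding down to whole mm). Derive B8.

B6: ⌊250/2⌋ × 176 = 125 × 176 mm
B7: ⌊176/2⌋ × 125 = 88 × 125 mm
B8: ⌊125/2⌋ × 88 = 62 × 88 mm

62 × 88 mm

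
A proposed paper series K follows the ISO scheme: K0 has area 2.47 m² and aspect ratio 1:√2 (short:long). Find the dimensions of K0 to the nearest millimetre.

Let the short side be w mm. Then w · w√2 = 2.47 m² = 2,470,000 mm².
w² = 2,470,000/√2, so w ≈ 1321.6 mm; long side = w√2 ≈ 1869.0 mm.

1322 × 1869 mm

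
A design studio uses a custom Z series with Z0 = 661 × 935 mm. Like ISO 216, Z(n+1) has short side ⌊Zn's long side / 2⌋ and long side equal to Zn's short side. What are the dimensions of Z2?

Z1: ⌊935/2⌋ × 661 = 467 × 661 mm
Z2: ⌊661/2⌋ × 467 = 330 × 467 mm

330 × 467 mm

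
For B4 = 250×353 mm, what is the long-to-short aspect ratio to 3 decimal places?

1.412

353 / 250 = 1.412
ISO 216 targets √2 ≈ 1.414; the -0.002 deviation is from mm rounding.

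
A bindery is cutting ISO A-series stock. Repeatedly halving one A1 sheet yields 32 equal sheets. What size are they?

32 = 2^5, so 5 halving steps.
A1 → A2 → … → A6 after 5 steps.

A6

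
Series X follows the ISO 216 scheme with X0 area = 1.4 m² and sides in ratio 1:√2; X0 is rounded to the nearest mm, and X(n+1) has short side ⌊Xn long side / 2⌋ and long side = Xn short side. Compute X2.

Let X0's short side be w mm. w · w√2 = 1.4 m² = 1,400,000 mm², so w ≈ 995.0 mm and w√2 ≈ 1407.1 mm → X0 = 995 × 1407 mm.
X1: ⌊1407/2⌋ × 995 = 703 × 995 mm
X2: ⌊995/2⌋ × 703 = 497 × 703 mm

497 × 703 mm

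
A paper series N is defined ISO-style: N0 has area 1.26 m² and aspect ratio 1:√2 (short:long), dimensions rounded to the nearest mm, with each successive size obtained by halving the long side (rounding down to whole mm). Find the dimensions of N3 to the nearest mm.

Let N0's short side be w mm. w · w√2 = 1.26 m² = 1,260,000 mm², so w ≈ 943.9 mm and w√2 ≈ 1334.9 mm → N0 = 944 × 1335 mm.
N1: ⌊1335/2⌋ × 944 = 667 × 944 mm
N2: ⌊944/2⌋ × 667 = 472 × 667 mm
N3: ⌊667/2⌋ × 472 = 333 × 472 mm

333 × 472 mm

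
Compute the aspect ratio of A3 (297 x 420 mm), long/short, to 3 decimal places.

420 / 297 = 1.414
Matches √2 ≈ 1.414 — the ISO 216 defining ratio.

1.414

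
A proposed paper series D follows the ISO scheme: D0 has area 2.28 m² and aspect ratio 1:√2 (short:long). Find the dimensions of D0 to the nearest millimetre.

1270 × 1796 mm

Let the short side be w mm. Then w · w√2 = 2.28 m² = 2,280,000 mm².
w² = 2,280,000/√2, so w ≈ 1269.7 mm; long side = w√2 ≈ 1795.7 mm.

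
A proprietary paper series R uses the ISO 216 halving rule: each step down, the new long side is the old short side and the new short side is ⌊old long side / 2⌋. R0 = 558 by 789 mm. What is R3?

197 × 279 mm

R1: ⌊789/2⌋ × 558 = 394 × 558 mm
R2: ⌊558/2⌋ × 394 = 279 × 394 mm
R3: ⌊394/2⌋ × 279 = 197 × 279 mm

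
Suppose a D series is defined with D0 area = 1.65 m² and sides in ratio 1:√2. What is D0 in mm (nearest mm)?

1080 × 1528 mm

Let the short side be w mm. Then w · w√2 = 1.65 m² = 1,650,000 mm².
w² = 1,650,000/√2, so w ≈ 1080.2 mm; long side = w√2 ≈ 1527.6 mm.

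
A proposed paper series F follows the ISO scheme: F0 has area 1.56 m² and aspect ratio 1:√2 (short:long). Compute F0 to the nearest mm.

1050 × 1485 mm

Let the short side be w mm. Then w · w√2 = 1.56 m² = 1,560,000 mm².
w² = 1,560,000/√2, so w ≈ 1050.3 mm; long side = w√2 ≈ 1485.3 mm.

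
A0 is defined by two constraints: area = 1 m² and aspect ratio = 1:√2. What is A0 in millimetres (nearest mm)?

Let the short side be w mm. Then the long side is w√2 and w · w√2 = 10⁶ mm².
w² = 10⁶/√2, so w = 1000 / 2^(1/4) ≈ 840.9 mm; long side = 1000 · 2^(1/4) ≈ 1189.2 mm.

841 × 1189 mm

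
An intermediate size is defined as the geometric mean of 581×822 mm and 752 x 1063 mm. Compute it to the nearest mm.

661 × 935 mm

Short side: √(581 · 752) = √436912 ≈ 661.0 → 661 mm
Long side: √(822 · 1063) = √873786 ≈ 934.8 → 935 mm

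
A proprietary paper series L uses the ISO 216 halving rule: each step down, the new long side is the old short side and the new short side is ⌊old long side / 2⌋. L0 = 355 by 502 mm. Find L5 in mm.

L1: ⌊502/2⌋ × 355 = 251 × 355 mm
L2: ⌊355/2⌋ × 251 = 177 × 251 mm
L3: ⌊251/2⌋ × 177 = 125 × 177 mm
L4: ⌊177/2⌋ × 125 = 88 × 125 mm
L5: ⌊125/2⌋ × 88 = 62 × 88 mm

62 × 88 mm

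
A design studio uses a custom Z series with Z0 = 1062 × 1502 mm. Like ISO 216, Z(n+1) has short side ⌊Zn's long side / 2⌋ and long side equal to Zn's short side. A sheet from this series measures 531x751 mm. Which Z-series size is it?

Z0: 1062 × 1502 mm
Z1: 751 × 1062 mm
Z2: 531 × 751 mm
Z3: 375 × 531 mm
→ matches Z2.

Z2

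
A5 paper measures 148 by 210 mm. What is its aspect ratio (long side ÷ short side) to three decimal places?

1.419

210 / 148 = 1.419
ISO 216 targets √2 ≈ 1.414; the +0.005 deviation is from mm rounding.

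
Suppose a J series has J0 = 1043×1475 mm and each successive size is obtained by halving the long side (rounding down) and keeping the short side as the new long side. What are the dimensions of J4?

J1: ⌊1475/2⌋ × 1043 = 737 × 1043 mm
J2: ⌊1043/2⌋ × 737 = 521 × 737 mm
J3: ⌊737/2⌋ × 521 = 368 × 521 mm
J4: ⌊521/2⌋ × 368 = 260 × 368 mm

260 × 368 mm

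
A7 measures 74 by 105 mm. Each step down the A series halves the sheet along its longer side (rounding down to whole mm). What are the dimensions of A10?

26 × 37 mm

A8: ⌊105/2⌋ × 74 = 52 × 74 mm
A9: ⌊74/2⌋ × 52 = 37 × 52 mm
A10: ⌊52/2⌋ × 37 = 26 × 37 mm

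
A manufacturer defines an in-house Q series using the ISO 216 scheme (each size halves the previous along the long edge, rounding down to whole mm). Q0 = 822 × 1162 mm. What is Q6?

102 × 145 mm

Q1 = 581 × 822 mm (from Q0 by 1 halving).
Q2: ⌊822/2⌋ × 581 = 411 × 581 mm
Q3: ⌊581/2⌋ × 411 = 290 × 411 mm
Q4: ⌊411/2⌋ × 290 = 205 × 290 mm
Q5: ⌊290/2⌋ × 205 = 145 × 205 mm
Q6: ⌊205/2⌋ × 145 = 102 × 145 mm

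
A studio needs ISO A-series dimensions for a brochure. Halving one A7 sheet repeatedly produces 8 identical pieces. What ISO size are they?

8 = 2^3, so 3 halving steps.
A7 → A8 → … → A10 after 3 steps.

A10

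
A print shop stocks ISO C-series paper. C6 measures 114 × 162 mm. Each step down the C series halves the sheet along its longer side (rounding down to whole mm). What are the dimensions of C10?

C7: ⌊162/2⌋ × 114 = 81 × 114 mm
C8: ⌊114/2⌋ × 81 = 57 × 81 mm
C9: ⌊81/2⌋ × 57 = 40 × 57 mm
C10: ⌊57/2⌋ × 40 = 28 × 40 mm

28 × 40 mm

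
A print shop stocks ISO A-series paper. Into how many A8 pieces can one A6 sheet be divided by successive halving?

A6 = 105 × 148 mm; A8 = 52 × 74 mm.
Each halving step doubles the count; 2 steps from A6 to A8.
2^2 = 4.

4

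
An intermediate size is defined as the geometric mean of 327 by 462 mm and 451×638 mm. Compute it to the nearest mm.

384 × 543 mm

Short side: √(327 · 451) = √147477 ≈ 384.0 → 384 mm
Long side: √(462 · 638) = √294756 ≈ 542.9 → 543 mm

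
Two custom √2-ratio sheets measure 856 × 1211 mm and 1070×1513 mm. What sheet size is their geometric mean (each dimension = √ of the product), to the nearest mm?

957 × 1354 mm

Short side: √(856 · 1070) = √915920 ≈ 957.0 → 957 mm
Long side: √(1211 · 1513) = √1832243 ≈ 1353.6 → 1354 mm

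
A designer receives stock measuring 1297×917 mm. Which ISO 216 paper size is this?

Aspect ratio 1297/917 ≈ 1.414 — close to the ISO √2 ≈ 1.414.
In the C-series (envelope sizes, between A and B): C0 = 917 × 1297 mm.

C0 (917 × 1297 mm)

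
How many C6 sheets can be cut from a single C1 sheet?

32

Each ISO step halves the sheet: 1 × C1 → 2 × C2 → 4 × C3 → 8 × C4 → …
From C1 to C6 is 5 halving steps: 2^5 = 32.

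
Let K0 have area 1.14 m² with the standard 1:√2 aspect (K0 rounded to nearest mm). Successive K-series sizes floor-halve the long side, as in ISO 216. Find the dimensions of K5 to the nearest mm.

Let K0's short side be w mm. w · w√2 = 1.14 m² = 1,140,000 mm², so w ≈ 897.8 mm and w√2 ≈ 1269.7 mm → K0 = 898 × 1270 mm.
K1: ⌊1270/2⌋ × 898 = 635 × 898 mm
K2: ⌊898/2⌋ × 635 = 449 × 635 mm
K3: ⌊635/2⌋ × 449 = 317 × 449 mm
K4: ⌊449/2⌋ × 317 = 224 × 317 mm
K5: ⌊317/2⌋ × 224 = 158 × 224 mm

158 × 224 mm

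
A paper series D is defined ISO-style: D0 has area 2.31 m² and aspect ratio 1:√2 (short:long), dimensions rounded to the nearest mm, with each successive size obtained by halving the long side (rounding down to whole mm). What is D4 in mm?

319 × 451 mm

Let D0's short side be w mm. w · w√2 = 2.31 m² = 2,310,000 mm², so w ≈ 1278.1 mm and w√2 ≈ 1807.4 mm → D0 = 1278 × 1807 mm.
D1: ⌊1807/2⌋ × 1278 = 903 × 1278 mm
D2: ⌊1278/2⌋ × 903 = 639 × 903 mm
D3: ⌊903/2⌋ × 639 = 451 × 639 mm
D4: ⌊639/2⌋ × 451 = 319 × 451 mm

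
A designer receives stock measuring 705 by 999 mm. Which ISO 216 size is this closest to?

Aspect ratio 999/705 ≈ 1.417 — close to the ISO √2 ≈ 1.414.
In the B-series (B0 = 1000 × 1414 mm): B1 = 707 × 1000 mm.
Off by 3 mm total — nearest standard size.

B1 (707 × 1000 mm)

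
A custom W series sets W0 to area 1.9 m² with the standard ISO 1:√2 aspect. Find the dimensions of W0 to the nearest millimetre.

1159 × 1639 mm

Let the short side be w mm. Then w · w√2 = 1.9 m² = 1,900,000 mm².
w² = 1,900,000/√2, so w ≈ 1159.1 mm; long side = w√2 ≈ 1639.2 mm.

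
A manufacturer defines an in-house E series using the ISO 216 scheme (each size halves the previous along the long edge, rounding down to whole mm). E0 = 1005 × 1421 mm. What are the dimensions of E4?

E1: ⌊1421/2⌋ × 1005 = 710 × 1005 mm
E2: ⌊1005/2⌋ × 710 = 502 × 710 mm
E3: ⌊710/2⌋ × 502 = 355 × 502 mm
E4: ⌊502/2⌋ × 355 = 251 × 355 mm

251 × 355 mm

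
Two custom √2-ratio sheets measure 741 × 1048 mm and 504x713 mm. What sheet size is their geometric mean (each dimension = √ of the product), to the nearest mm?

611 × 864 mm

Short side: √(741 · 504) = √373464 ≈ 611.1 → 611 mm
Long side: √(1048 · 713) = √747224 ≈ 864.4 → 864 mm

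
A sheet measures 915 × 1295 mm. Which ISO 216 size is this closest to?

Aspect ratio 1295/915 ≈ 1.415 — close to the ISO √2 ≈ 1.414.
In the C-series (envelope sizes, between A and B): C0 = 917 × 1297 mm.
Off by 4 mm total — nearest standard size.

C0 (917 × 1297 mm)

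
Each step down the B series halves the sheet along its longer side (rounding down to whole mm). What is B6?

125 × 176 mm

B0 = 1000 × 1414 mm (B0 has a 1000 mm short side, aspect 1:√2).
B1: ⌊1414/2⌋ × 1000 = 707 × 1000 mm
B2: ⌊1000/2⌋ × 707 = 500 × 707 mm
B3: ⌊707/2⌋ × 500 = 353 × 500 mm
B4: ⌊500/2⌋ × 353 = 250 × 353 mm
B5: ⌊353/2⌋ × 250 = 176 × 250 mm
B6: ⌊250/2⌋ × 176 = 125 × 176 mm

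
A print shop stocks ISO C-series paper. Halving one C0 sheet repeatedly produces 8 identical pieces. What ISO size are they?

8 = 2^3, so 3 halving steps.
C0 → C1 → … → C3 after 3 steps.

C3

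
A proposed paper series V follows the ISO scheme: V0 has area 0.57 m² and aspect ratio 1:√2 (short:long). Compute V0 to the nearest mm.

635 × 898 mm

Let the short side be w mm. Then w · w√2 = 0.57 m² = 570,000 mm².
w² = 570,000/√2, so w ≈ 634.9 mm; long side = w√2 ≈ 897.8 mm.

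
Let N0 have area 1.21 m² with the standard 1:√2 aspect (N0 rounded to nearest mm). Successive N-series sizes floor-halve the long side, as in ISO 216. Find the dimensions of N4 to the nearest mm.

Let N0's short side be w mm. w · w√2 = 1.21 m² = 1,210,000 mm², so w ≈ 925.0 mm and w√2 ≈ 1308.1 mm → N0 = 925 × 1308 mm.
N1: ⌊1308/2⌋ × 925 = 654 × 925 mm
N2: ⌊925/2⌋ × 654 = 462 × 654 mm
N3: ⌊654/2⌋ × 462 = 327 × 462 mm
N4: ⌊462/2⌋ × 327 = 231 × 327 mm

231 × 327 mm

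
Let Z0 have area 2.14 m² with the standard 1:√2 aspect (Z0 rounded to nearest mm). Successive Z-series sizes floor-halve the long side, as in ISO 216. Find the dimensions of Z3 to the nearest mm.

435 × 615 mm

Let Z0's short side be w mm. w · w√2 = 2.14 m² = 2,140,000 mm², so w ≈ 1230.1 mm and w√2 ≈ 1739.7 mm → Z0 = 1230 × 1740 mm.
Z1: ⌊1740/2⌋ × 1230 = 870 × 1230 mm
Z2: ⌊1230/2⌋ × 870 = 615 × 870 mm
Z3: ⌊870/2⌋ × 615 = 435 × 615 mm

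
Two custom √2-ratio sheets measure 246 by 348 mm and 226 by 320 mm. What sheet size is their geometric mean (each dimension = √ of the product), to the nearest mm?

Short side: √(246 · 226) = √55596 ≈ 235.8 → 236 mm
Long side: √(348 · 320) = √111360 ≈ 333.7 → 334 mm

236 × 334 mm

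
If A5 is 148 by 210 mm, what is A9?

A6: ⌊210/2⌋ × 148 = 105 × 148 mm
A7: ⌊148/2⌋ × 105 = 74 × 105 mm
A8: ⌊105/2⌋ × 74 = 52 × 74 mm
A9: ⌊74/2⌋ × 52 = 37 × 52 mm

37 × 52 mm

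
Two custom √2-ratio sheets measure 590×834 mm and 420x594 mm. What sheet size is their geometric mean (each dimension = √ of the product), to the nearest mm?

498 × 704 mm

Short side: √(590 · 420) = √247800 ≈ 497.8 → 498 mm
Long side: √(834 · 594) = √495396 ≈ 703.8 → 704 mm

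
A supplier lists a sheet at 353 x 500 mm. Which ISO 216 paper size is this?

Aspect ratio 500/353 ≈ 1.416 — close to the ISO √2 ≈ 1.414.
In the B-series (B0 = 1000 × 1414 mm): B3 = 353 × 500 mm.

B3 (353 × 500 mm)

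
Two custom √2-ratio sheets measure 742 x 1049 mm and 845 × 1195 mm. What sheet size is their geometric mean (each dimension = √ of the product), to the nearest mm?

Short side: √(742 · 845) = √626990 ≈ 791.8 → 792 mm
Long side: √(1049 · 1195) = √1253555 ≈ 1119.6 → 1120 mm

792 × 1120 mm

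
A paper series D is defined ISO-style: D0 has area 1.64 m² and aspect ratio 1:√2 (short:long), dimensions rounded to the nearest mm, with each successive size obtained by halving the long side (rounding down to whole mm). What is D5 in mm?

Let D0's short side be w mm. w · w√2 = 1.64 m² = 1,640,000 mm², so w ≈ 1076.9 mm and w√2 ≈ 1522.9 mm → D0 = 1077 × 1523 mm.
D1: ⌊1523/2⌋ × 1077 = 761 × 1077 mm
D2: ⌊1077/2⌋ × 761 = 538 × 761 mm
D3: ⌊761/2⌋ × 538 = 380 × 538 mm
D4: ⌊538/2⌋ × 380 = 269 × 380 mm
D5: ⌊380/2⌋ × 269 = 190 × 269 mm

190 × 269 mm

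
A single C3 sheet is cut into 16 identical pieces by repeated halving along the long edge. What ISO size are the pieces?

C7

16 = 2^4, so 4 halving steps.
C3 → C4 → … → C7 after 4 steps.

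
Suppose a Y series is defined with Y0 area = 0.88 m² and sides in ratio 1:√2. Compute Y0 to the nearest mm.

Let the short side be w mm. Then w · w√2 = 0.88 m² = 880,000 mm².
w² = 880,000/√2, so w ≈ 788.8 mm; long side = w√2 ≈ 1115.6 mm.

789 × 1116 mm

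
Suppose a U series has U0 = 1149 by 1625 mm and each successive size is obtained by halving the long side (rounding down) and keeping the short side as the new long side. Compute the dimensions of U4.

U1: ⌊1625/2⌋ × 1149 = 812 × 1149 mm
U2: ⌊1149/2⌋ × 812 = 574 × 812 mm
U3: ⌊812/2⌋ × 574 = 406 × 574 mm
U4: ⌊574/2⌋ × 406 = 287 × 406 mm

287 × 406 mm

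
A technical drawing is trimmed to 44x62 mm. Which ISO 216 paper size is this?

Aspect ratio 62/44 ≈ 1.409 — close to the ISO √2 ≈ 1.414.
In the B-series (B0 = 1000 × 1414 mm): B9 = 44 × 62 mm.

B9 (44 × 62 mm)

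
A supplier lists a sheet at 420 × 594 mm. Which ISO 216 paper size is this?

A2 (420 × 594 mm)

Aspect ratio 594/420 ≈ 1.414 — close to the ISO √2 ≈ 1.414.
In the A-series (A0 area = 1 m²): A2 = 420 × 594 mm.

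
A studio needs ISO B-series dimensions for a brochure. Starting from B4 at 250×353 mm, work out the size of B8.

B5: ⌊353/2⌋ × 250 = 176 × 250 mm
B6: ⌊250/2⌋ × 176 = 125 × 176 mm
B7: ⌊176/2⌋ × 125 = 88 × 125 mm
B8: ⌊125/2⌋ × 88 = 62 × 88 mm

62 × 88 mm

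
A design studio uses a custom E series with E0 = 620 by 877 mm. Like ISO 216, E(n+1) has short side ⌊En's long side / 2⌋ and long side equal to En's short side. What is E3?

219 × 310 mm

E1: ⌊877/2⌋ × 620 = 438 × 620 mm
E2: ⌊620/2⌋ × 438 = 310 × 438 mm
E3: ⌊438/2⌋ × 310 = 219 × 310 mm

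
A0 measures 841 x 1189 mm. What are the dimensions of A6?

A1: ⌊1189/2⌋ × 841 = 594 × 841 mm
A2: ⌊841/2⌋ × 594 = 420 × 594 mm
A3: ⌊594/2⌋ × 420 = 297 × 420 mm
A4: ⌊420/2⌋ × 297 = 210 × 297 mm
A5: ⌊297/2⌋ × 210 = 148 × 210 mm
A6: ⌊210/2⌋ × 148 = 105 × 148 mm

105 × 148 mm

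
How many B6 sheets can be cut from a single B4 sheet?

Each ISO step halves the sheet: 1 × B4 → 2 × B5 → 4 × B6
From B4 to B6 is 2 halving steps: 2^2 = 4.

4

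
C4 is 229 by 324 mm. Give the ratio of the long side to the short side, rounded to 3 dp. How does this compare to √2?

324 / 229 = 1.415
Matches √2 ≈ 1.414 — the ISO 216 defining ratio.

1.415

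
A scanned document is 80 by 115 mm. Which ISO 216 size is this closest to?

Aspect ratio 115/80 ≈ 1.438 (ISO target is √2 ≈ 1.414).
In the C-series (envelope sizes, between A and B): C7 = 81 × 114 mm.
Off by 2 mm total — nearest standard size.

C7 (81 × 114 mm)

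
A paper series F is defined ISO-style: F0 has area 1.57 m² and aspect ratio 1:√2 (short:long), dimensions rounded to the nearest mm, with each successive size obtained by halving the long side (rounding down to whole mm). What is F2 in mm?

527 × 745 mm

Let F0's short side be w mm. w · w√2 = 1.57 m² = 1,570,000 mm², so w ≈ 1053.6 mm and w√2 ≈ 1490.1 mm → F0 = 1054 × 1490 mm.
F1: ⌊1490/2⌋ × 1054 = 745 × 1054 mm
F2: ⌊1054/2⌋ × 745 = 527 × 745 mm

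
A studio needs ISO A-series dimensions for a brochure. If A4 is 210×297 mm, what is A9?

A5: ⌊297/2⌋ × 210 = 148 × 210 mm
A6: ⌊210/2⌋ × 148 = 105 × 148 mm
A7: ⌊148/2⌋ × 105 = 74 × 105 mm
A8: ⌊105/2⌋ × 74 = 52 × 74 mm
A9: ⌊74/2⌋ × 52 = 37 × 52 mm

37 × 52 mm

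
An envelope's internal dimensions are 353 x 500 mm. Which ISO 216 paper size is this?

Aspect ratio 500/353 ≈ 1.416 — close to the ISO √2 ≈ 1.414.
In the B-series (B0 = 1000 × 1414 mm): B3 = 353 × 500 mm.

B3 (353 × 500 mm)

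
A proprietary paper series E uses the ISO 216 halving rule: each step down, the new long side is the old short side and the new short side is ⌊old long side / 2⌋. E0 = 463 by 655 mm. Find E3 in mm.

E1: ⌊655/2⌋ × 463 = 327 × 463 mm
E2: ⌊463/2⌋ × 327 = 231 × 327 mm
E3: ⌊327/2⌋ × 231 = 163 × 231 mm

163 × 231 mm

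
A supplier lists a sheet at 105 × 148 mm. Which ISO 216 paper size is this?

A6 (105 × 148 mm)

Aspect ratio 148/105 ≈ 1.410 — close to the ISO √2 ≈ 1.414.
In the A-series (A0 area = 1 m²): A6 = 105 × 148 mm.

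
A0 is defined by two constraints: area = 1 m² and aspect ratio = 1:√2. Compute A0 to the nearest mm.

841 × 1189 mm

Let the short side be w mm. Then the long side is w√2 and w · w√2 = 10⁶ mm².
w² = 10⁶/√2, so w = 1000 / 2^(1/4) ≈ 840.9 mm; long side = 1000 · 2^(1/4) ≈ 1189.2 mm.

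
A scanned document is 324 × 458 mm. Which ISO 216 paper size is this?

Aspect ratio 458/324 ≈ 1.414 — close to the ISO √2 ≈ 1.414.
In the C-series (envelope sizes, between A and B): C3 = 324 × 458 mm.

C3 (324 × 458 mm)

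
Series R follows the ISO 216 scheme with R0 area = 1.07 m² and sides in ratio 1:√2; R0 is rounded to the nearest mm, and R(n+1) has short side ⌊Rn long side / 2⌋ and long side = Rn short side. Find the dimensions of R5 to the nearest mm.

153 × 217 mm

Let R0's short side be w mm. w · w√2 = 1.07 m² = 1,070,000 mm², so w ≈ 869.8 mm and w√2 ≈ 1230.1 mm → R0 = 870 × 1230 mm.
R1: ⌊1230/2⌋ × 870 = 615 × 870 mm
R2: ⌊870/2⌋ × 615 = 435 × 615 mm
R3: ⌊615/2⌋ × 435 = 307 × 435 mm
R4: ⌊435/2⌋ × 307 = 217 × 307 mm
R5: ⌊307/2⌋ × 217 = 153 × 217 mm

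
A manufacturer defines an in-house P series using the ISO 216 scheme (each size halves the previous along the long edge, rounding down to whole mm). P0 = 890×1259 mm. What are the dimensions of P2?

445 × 629 mm

P1: ⌊1259/2⌋ × 890 = 629 × 890 mm
P2: ⌊890/2⌋ × 629 = 445 × 629 mm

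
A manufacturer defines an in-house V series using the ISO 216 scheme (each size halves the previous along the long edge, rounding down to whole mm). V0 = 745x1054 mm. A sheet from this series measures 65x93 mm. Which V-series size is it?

V7

V0: 745 × 1054 mm
V1: 527 × 745 mm
V2: 372 × 527 mm
V3: 263 × 372 mm
V4: 186 × 263 mm
V5: 131 × 186 mm
V6: 93 × 131 mm
V7: 65 × 93 mm
V8: 46 × 65 mm
→ matches V7.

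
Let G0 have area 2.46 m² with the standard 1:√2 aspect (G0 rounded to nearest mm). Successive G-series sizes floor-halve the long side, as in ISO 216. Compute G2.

659 × 932 mm

Let G0's short side be w mm. w · w√2 = 2.46 m² = 2,460,000 mm², so w ≈ 1318.9 mm and w√2 ≈ 1865.2 mm → G0 = 1319 × 1865 mm.
G1: ⌊1865/2⌋ × 1319 = 932 × 1319 mm
G2: ⌊1319/2⌋ × 932 = 659 × 932 mm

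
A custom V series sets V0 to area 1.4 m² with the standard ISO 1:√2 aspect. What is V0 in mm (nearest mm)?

995 × 1407 mm

Let the short side be w mm. Then w · w√2 = 1.4 m² = 1,400,000 mm².
w² = 1,400,000/√2, so w ≈ 995.0 mm; long side = w√2 ≈ 1407.1 mm.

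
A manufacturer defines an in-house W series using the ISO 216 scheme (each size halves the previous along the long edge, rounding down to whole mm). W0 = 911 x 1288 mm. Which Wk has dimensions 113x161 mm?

W6

W0: 911 × 1288 mm
W1: 644 × 911 mm
W2: 455 × 644 mm
W3: 322 × 455 mm
W4: 227 × 322 mm
W5: 161 × 227 mm
W6: 113 × 161 mm
W7: 80 × 113 mm
→ matches W6.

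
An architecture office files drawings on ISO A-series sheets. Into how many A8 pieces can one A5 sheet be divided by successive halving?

Each ISO step halves the sheet: 1 × A5 → 2 × A6 → 4 × A7 → 8 × A8
From A5 to A8 is 3 halving steps: 2^3 = 8.

8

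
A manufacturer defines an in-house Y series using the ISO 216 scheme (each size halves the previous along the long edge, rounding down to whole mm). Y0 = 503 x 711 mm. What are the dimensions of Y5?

88 × 125 mm

Y1: ⌊711/2⌋ × 503 = 355 × 503 mm
Y2: ⌊503/2⌋ × 355 = 251 × 355 mm
Y3: ⌊355/2⌋ × 251 = 177 × 251 mm
Y4: ⌊251/2⌋ × 177 = 125 × 177 mm
Y5: ⌊177/2⌋ × 125 = 88 × 125 mm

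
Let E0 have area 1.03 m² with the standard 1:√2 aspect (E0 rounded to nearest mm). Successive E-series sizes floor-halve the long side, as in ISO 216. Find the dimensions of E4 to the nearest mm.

Let E0's short side be w mm. w · w√2 = 1.03 m² = 1,030,000 mm², so w ≈ 853.4 mm and w√2 ≈ 1206.9 mm → E0 = 853 × 1207 mm.
E1: ⌊1207/2⌋ × 853 = 603 × 853 mm
E2: ⌊853/2⌋ × 603 = 426 × 603 mm
E3: ⌊603/2⌋ × 426 = 301 × 426 mm
E4: ⌊426/2⌋ × 301 = 213 × 301 mm

213 × 301 mm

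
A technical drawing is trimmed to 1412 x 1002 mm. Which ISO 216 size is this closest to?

B0 (1000 × 1414 mm)

Aspect ratio 1412/1002 ≈ 1.409 — close to the ISO √2 ≈ 1.414.
In the B-series (B0 = 1000 × 1414 mm): B0 = 1000 × 1414 mm.
Off by 4 mm total — nearest standard size.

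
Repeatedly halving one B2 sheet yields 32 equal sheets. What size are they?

B7

32 = 2^5, so 5 halving steps.
B2 → B3 → … → B7 after 5 steps.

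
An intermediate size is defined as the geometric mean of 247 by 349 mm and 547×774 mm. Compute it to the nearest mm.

Short side: √(247 · 547) = √135109 ≈ 367.6 → 368 mm
Long side: √(349 · 774) = √270126 ≈ 519.7 → 520 mm

368 × 520 mm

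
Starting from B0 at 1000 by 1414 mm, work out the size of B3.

B1: ⌊1414/2⌋ × 1000 = 707 × 1000 mm
B2: ⌊1000/2⌋ × 707 = 500 × 707 mm
B3: ⌊707/2⌋ × 500 = 353 × 500 mm

353 × 500 mm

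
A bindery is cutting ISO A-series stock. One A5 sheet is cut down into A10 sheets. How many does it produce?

A5 = 148 × 210 mm; A10 = 26 × 37 mm.
Each halving step doubles the count; 5 steps from A5 to A10.
2^5 = 32.

32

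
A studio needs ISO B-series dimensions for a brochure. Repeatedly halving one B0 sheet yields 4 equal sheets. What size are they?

B2

4 = 2^2, so 2 halving steps.
B0 → B1 → … → B2 after 2 steps.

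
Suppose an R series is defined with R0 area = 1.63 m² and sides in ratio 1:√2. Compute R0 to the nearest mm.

Let the short side be w mm. Then w · w√2 = 1.63 m² = 1,630,000 mm².
w² = 1,630,000/√2, so w ≈ 1073.6 mm; long side = w√2 ≈ 1518.3 mm.

1074 × 1518 mm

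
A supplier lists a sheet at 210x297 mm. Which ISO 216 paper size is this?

Aspect ratio 297/210 ≈ 1.414 — close to the ISO √2 ≈ 1.414.
In the A-series (A0 area = 1 m²): A4 = 210 × 297 mm.

A4 (210 × 297 mm)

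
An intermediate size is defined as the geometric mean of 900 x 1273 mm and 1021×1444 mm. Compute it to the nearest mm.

Short side: √(900 · 1021) = √918900 ≈ 958.6 → 959 mm
Long side: √(1273 · 1444) = √1838212 ≈ 1355.8 → 1356 mm

959 × 1356 mm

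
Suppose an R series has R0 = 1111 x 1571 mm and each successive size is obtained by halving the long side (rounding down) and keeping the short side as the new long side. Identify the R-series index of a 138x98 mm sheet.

R0: 1111 × 1571 mm
R1: 785 × 1111 mm
R2: 555 × 785 mm
R3: 392 × 555 mm
R4: 277 × 392 mm
R5: 196 × 277 mm
R6: 138 × 196 mm
R7: 98 × 138 mm
R8: 69 × 98 mm
→ matches R7.

R7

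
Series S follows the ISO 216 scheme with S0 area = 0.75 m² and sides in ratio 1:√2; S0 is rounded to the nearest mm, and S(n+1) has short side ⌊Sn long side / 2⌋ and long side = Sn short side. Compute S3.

257 × 364 mm

Let S0's short side be w mm. w · w√2 = 0.75 m² = 750,000 mm², so w ≈ 728.2 mm and w√2 ≈ 1029.9 mm → S0 = 728 × 1030 mm.
S1: ⌊1030/2⌋ × 728 = 515 × 728 mm
S2: ⌊728/2⌋ × 515 = 364 × 515 mm
S3: ⌊515/2⌋ × 364 = 257 × 364 mm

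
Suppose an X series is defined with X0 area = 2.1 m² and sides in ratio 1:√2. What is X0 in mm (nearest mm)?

1219 × 1723 mm

Let the short side be w mm. Then w · w√2 = 2.1 m² = 2,100,000 mm².
w² = 2,100,000/√2, so w ≈ 1218.6 mm; long side = w√2 ≈ 1723.3 mm.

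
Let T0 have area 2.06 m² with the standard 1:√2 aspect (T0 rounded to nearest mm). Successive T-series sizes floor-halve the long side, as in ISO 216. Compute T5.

Let T0's short side be w mm. w · w√2 = 2.06 m² = 2,060,000 mm², so w ≈ 1206.9 mm and w√2 ≈ 1706.8 mm → T0 = 1207 × 1707 mm.
T1: ⌊1707/2⌋ × 1207 = 853 × 1207 mm
T2: ⌊1207/2⌋ × 853 = 603 × 853 mm
T3: ⌊853/2⌋ × 603 = 426 × 603 mm
T4: ⌊603/2⌋ × 426 = 301 × 426 mm
T5: ⌊426/2⌋ × 301 = 213 × 301 mm

213 × 301 mm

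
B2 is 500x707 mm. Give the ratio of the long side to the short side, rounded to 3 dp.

1.414

707 / 500 = 1.414
Matches √2 ≈ 1.414 — the ISO 216 defining ratio.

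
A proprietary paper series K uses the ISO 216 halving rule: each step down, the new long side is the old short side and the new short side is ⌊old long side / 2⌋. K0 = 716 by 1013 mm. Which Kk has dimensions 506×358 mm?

K2

K0: 716 × 1013 mm
K1: 506 × 716 mm
K2: 358 × 506 mm
K3: 253 × 358 mm
→ matches K2.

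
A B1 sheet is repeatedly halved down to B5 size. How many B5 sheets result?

16

Each ISO step halves the sheet: 1 × B1 → 2 × B2 → 4 × B3 → 8 × B4 → …
From B1 to B5 is 4 halving steps: 2^4 = 16.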